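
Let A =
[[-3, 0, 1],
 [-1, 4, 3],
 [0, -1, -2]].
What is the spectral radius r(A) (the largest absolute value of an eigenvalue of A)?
r(A) ≈ 3.4808

The eigenvalues of A are the roots of its characteristic polynomial. With M = A (coefficients from the trace, the sum of principal 2x2 minors, and det A):
  p(λ) = det(λ I - M) = λ^3 + λ^2 - 11λ - 16.
No integer candidate from the rational root theorem (±divisors of 16) is a root, so the roots are irrational. The cubic discriminant is Δ = 1765 > 0, so there are three distinct real roots. p(-3) = -1 and p(-2) = 2 have opposite signs, so a root lies in (-3, -2); Newton's method refines it to λ ≈ -2.8905. p(-2) = 2 and p(-1) = -5 have opposite signs, so a root lies in (-2, -1); Newton's method refines it to λ ≈ -1.5902. p(3) = -13 and p(4) = 20 have opposite signs, so a root lies in (3, 4); Newton's method refines it to λ ≈ 3.4808. Check (Vieta): the three roots sum to -1, matching tr M = -1.
Thus the eigenvalues (to 4 decimals) are -2.8905 (modulus 2.8905); -1.5902 (modulus 1.5902); 3.4808 (modulus 3.4808). The spectral radius is the largest modulus: r(A) ≈ 3.4808. (Cross-check: r(A) ≤ ||A||_2 ≈ 5.6415; equality holds whenever A is normal, though it can also hold for some non-normal A.)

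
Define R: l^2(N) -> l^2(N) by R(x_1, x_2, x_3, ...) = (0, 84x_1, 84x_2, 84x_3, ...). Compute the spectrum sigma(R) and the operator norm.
sigma(R) = closed disk {z in C : |z| ≤ 84}; ||R|| = 84

Note R = 84·U where U is the unit right shift (U x)_k = x_{k-1} (with x_0 := 0); so ||R|| = 84||U|| and sigma(R) = 84·sigma(U). ||R x||^2 = sum_{k≥1} |84x_k|^2 = 7056||x||^2, so ||R|| = 84 and sigma(R) ⊂ {|z| ≤ 84}. For any |lambda| < 84, the equation (R - lambda I) x = 0 forces x_1 = 0, then 84x_k = lambda x_{k+1} ⇒ x = 0, so R has no eigenvalues. But (R - lambda I) is not surjective for |lambda| < 84: solving (R - lambda I) x = e_1 would require x_n proportional to (lambda/84)^(-n), which is not in l^2. So every |lambda| < 84 lies in the residual spectrum. The boundary |lambda| = 84 is in the approximate point spectrum (the spectrum is closed). Hence sigma(R) is the closed disk of radius 84.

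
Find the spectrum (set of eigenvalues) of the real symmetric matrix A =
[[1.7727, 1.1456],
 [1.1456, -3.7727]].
sigma(A) ≈ {-4, 2}

A is real symmetric, so its spectrum consists of real eigenvalues. Expanding the characteristic polynomial of the displayed matrix gives
  det(λ I - A) = p(λ) = λ^2 + (2)λ + (-8).
Solving p(λ) = 0 yields eigenvalues ≈ -4, 2. (A is shown rounded to 4 decimals, so these recover the underlying integer eigenvalues to within that precision.)
Verification: the trace of A = -2 equals the sum of eigenvalues -2, and det(A) ≈ -8.0003 matches the eigenvalue product -8.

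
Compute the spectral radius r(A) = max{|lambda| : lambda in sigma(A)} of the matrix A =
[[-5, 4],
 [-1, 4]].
r(A) = (1 + sqrt(65))/2 ≈ 4.5311

The eigenvalues of A are the roots of its characteristic polynomial. With M = A (coefficients from the trace and determinant):
  p(λ) = det(λ I - M) = λ^2 + λ - 16.
For λ^2 + λ - 16 the discriminant is 65. It is nonnegative but not a perfect square, so the roots are real and irrational: λ = (-1 ± sqrt(65))/2 ≈ 3.5311, -4.5311.
Thus the eigenvalues (to 4 decimals) are 3.5311 (modulus 3.5311); -4.5311 (modulus 4.5311). The spectral radius is the largest modulus: r(A) = (1 + sqrt(65))/2 ≈ 4.5311. (Cross-check: r(A) ≤ ||A||_2 ≈ 7.2929; equality holds whenever A is normal, though it can also hold for some non-normal A.)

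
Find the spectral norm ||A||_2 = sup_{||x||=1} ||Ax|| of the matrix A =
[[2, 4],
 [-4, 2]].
||A||_2 = sqrt(20) ≈ 4.4721 (= sqrt(largest eigenvalue of A^T A))

||A||_2 = sigma_max(A) = sqrt(lambda_max(A^T A)). Form the symmetric matrix M = A^T A =
[[20, 0],
 [0, 20]].
Its characteristic polynomial (trace, determinant of M give the coefficients) is
  p(λ) = det(λ I - M) = λ^2 - 40λ + 400.
For λ^2 - 40λ + 400 the discriminant is 0. It is a perfect square (0^2), so the roots are rational: λ = (40 ± 0)/2 = 20, 20.
So the eigenvalues of A^T A are ≈ 20, 20 (all ≥ 0, as they must be for A^T A). The largest is λ_max = 20, hence ||A||_2 = sqrt(λ_max) = sqrt(20) ≈ 4.4721.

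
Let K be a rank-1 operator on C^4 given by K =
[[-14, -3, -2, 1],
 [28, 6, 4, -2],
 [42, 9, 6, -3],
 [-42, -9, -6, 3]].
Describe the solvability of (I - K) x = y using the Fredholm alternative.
(I - K) is singular (det(I - K) = 0, i.e. 1 ∈ sigma(K)). (I - K) x = y is solvable iff y ⊥ ker((I - K)^*) = span{(-14, -3, -2, 1)}, i.e. iff -14y_1 - 3y_2 - 2y_3 + y_4 = 0. When solvable, the solutions are x = y + c·(1, -2, -3, 3), c arbitrary (ker(I - K) = span{(1, -2, -3, 3)}, dimension 1).

K has rank 1, so it is an outer product K = u v^T: every row of K is a multiple of one row vector. Reading off the entries, u = (1, -2, -3, 3) and v = (-14, -3, -2, 1) (row i of K equals u_i·v^T). A rank-one matrix u v^T satisfies K u = u (v·u) and kills the (3)-dimensional subspace v^⊥, so its characteristic polynomial is lambda^3 (lambda - v·u) with v·u = tr K = 1. Hence the eigenvalues of I - K are 1 (multiplicity 3) and 1 - (1) = 0, so det(I - K) = 0. (Direct check: I - K =
[[15, 3, 2, -1],
 [-28, -5, -4, 2],
 [-42, -9, -5, 3],
 [42, 9, 6, -2]]
has determinant 0.) So 1 is an eigenvalue of K and (I - K) is not invertible. The finite-dimensional Fredholm alternative says: either (I - K) is invertible, or ker(I - K) ≠ {0} and then range(I - K) = ker((I - K)^*)^⊥, with dim ker(I - K) = dim ker((I - K)^*). We are in the second case, so we need both kernels. Kernel of I - K: (I - K) u = u - u (v·u) = u - u = 0, so ker(I - K) = span{u} = span{(1, -2, -3, 3)} (it is exactly 1-dimensional because rank(I - K) = 3). Kernel of the adjoint: K is real, so (I - K)^* = I - K^T = I - v u^T, and (I - v u^T) v = v - v (u·v) = 0; hence ker((I - K)^*) = span{v} = span{(-14, -3, -2, 1)}. Therefore (I - K) x = y is solvable iff <y, v> = 0, i.e. iff -14y_1 - 3y_2 - 2y_3 + y_4 = 0. When this holds, K y = u (v·y) = 0, so (I - K) y = y and x = y is a particular solution; the full solution set is the line x = y + c·u = y + c·(1, -2, -3, 3), c ∈ C.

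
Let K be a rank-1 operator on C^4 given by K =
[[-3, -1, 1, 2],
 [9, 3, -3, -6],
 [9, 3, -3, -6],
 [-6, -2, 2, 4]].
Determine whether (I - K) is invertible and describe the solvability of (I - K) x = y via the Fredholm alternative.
(I - K) is singular (det(I - K) = 0, i.e. 1 ∈ sigma(K)). (I - K) x = y is solvable iff y ⊥ ker((I - K)^*) = span{(-3, -1, 1, 2)}, i.e. iff -3y_1 - y_2 + y_3 + 2y_4 = 0. When solvable, the solutions are x = y + c·(1, -3, -3, 2), c arbitrary (ker(I - K) = span{(1, -3, -3, 2)}, dimension 1).

K has rank 1, so it is an outer product K = u v^T: every row of K is a multiple of one row vector. Reading off the entries, u = (1, -3, -3, 2) and v = (-3, -1, 1, 2) (row i of K equals u_i·v^T). A rank-one matrix u v^T satisfies K u = u (v·u) and kills the (3)-dimensional subspace v^⊥, so its characteristic polynomial is lambda^3 (lambda - v·u) with v·u = tr K = 1. Hence the eigenvalues of I - K are 1 (multiplicity 3) and 1 - (1) = 0, so det(I - K) = 0. (Direct check: I - K =
[[4, 1, -1, -2],
 [-9, -2, 3, 6],
 [-9, -3, 4, 6],
 [6, 2, -2, -3]]
has determinant 0.) So 1 is an eigenvalue of K and (I - K) is not invertible. The finite-dimensional Fredholm alternative says: either (I - K) is invertible, or ker(I - K) ≠ {0} and then range(I - K) = ker((I - K)^*)^⊥, with dim ker(I - K) = dim ker((I - K)^*). We are in the second case, so we need both kernels. Kernel of I - K: (I - K) u = u - u (v·u) = u - u = 0, so ker(I - K) = span{u} = span{(1, -3, -3, 2)} (it is exactly 1-dimensional because rank(I - K) = 3). Kernel of the adjoint: K is real, so (I - K)^* = I - K^T = I - v u^T, and (I - v u^T) v = v - v (u·v) = 0; hence ker((I - K)^*) = span{v} = span{(-3, -1, 1, 2)}. Therefore (I - K) x = y is solvable iff <y, v> = 0, i.e. iff -3y_1 - y_2 + y_3 + 2y_4 = 0. When this holds, K y = u (v·y) = 0, so (I - K) y = y and x = y is a particular solution; the full solution set is the line x = y + c·u = y + c·(1, -3, -3, 2), c ∈ C.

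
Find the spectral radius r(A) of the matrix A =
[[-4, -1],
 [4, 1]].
r(A) = 3

The eigenvalues of A are the roots of its characteristic polynomial. With M = A (coefficients from the trace and determinant):
  p(λ) = det(λ I - M) = λ^2 + 3λ.
For λ^2 + 3λ the discriminant is 9. It is a perfect square (3^2), so the roots are rational: λ = (-3 ± 3)/2 = 0, -3.
Thus the eigenvalues (to 4 decimals) are 0 (modulus 0); -3 (modulus 3). The spectral radius is the largest modulus: r(A) = 3. (Cross-check: r(A) ≤ ||A||_2 ≈ 5.831; equality holds whenever A is normal, though it can also hold for some non-normal A.)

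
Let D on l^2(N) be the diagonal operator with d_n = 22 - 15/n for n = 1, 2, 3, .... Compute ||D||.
||D|| = 22

For a diagonal operator on l^2 with entries d_n, ||D|| = sup_n |d_n|. Here d_1 = 7, d_2 = 29/2, ..., and d_n = 22 - 15/n increases monotonically toward 22. All terms lie in [7, 22), so |d_n| = d_n and the supremum is the limit 22, which is not attained by any individual d_n. Hence ||D|| = 22.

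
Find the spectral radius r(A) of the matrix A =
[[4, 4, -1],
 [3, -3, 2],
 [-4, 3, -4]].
r(A) ≈ 7.3662

The eigenvalues of A are the roots of its characteristic polynomial. With M = A (coefficients from the trace, the sum of principal 2x2 minors, and det A):
  p(λ) = det(λ I - M) = λ^3 + 3λ^2 - 38λ - 43.
No integer candidate from the rational root theorem (±divisors of 43) is a root, so the roots are irrational. The cubic discriminant is Δ = 275441 > 0, so there are three distinct real roots. p(-8) = -59 and p(-7) = 27 have opposite signs, so a root lies in (-8, -7); Newton's method refines it to λ ≈ -7.3662. p(-2) = 37 and p(-1) = -3 have opposite signs, so a root lies in (-2, -1); Newton's method refines it to λ ≈ -1.0732. p(5) = -33 and p(6) = 53 have opposite signs, so a root lies in (5, 6); Newton's method refines it to λ ≈ 5.4394. Check (Vieta): the three roots sum to -3, matching tr M = -3.
Thus the eigenvalues (to 4 decimals) are -7.3662 (modulus 7.3662); -1.0732 (modulus 1.0732); 5.4394 (modulus 5.4394). The spectral radius is the largest modulus: r(A) ≈ 7.3662. (Cross-check: r(A) ≤ ||A||_2 ≈ 7.8781; equality holds whenever A is normal, though it can also hold for some non-normal A.)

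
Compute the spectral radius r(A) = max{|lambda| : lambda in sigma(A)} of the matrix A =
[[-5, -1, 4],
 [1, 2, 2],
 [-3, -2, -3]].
r(A) ≈ 4.95

The eigenvalues of A are the roots of its characteristic polynomial. With M = A (coefficients from the trace, the sum of principal 2x2 minors, and det A):
  p(λ) = det(λ I - M) = λ^3 + 6λ^2 + 16λ - 29.
No integer candidate from the rational root theorem (±divisors of 29) is a root, so the roots are irrational. The cubic discriminant is Δ = -54931 < 0, so there is one real root and a complex-conjugate pair. p(1) = -6 and p(2) = 35 have opposite signs, so a root lies in (1, 2); Newton's method refines it to λ ≈ 1.1836. Dividing out (λ - (1.1836)) leaves approximately λ^2 + 7.1836λ + 24.5022. For λ^2 + 7.1836λ + 24.5022 the discriminant is -46.4053. It is negative, so the remaining roots are the complex-conjugate pair λ ≈ -3.5918 ± 3.4061i. Their product equals the constant term, so |λ|^2 ≈ 24.5022 and |λ| ≈ 4.95.
Thus the eigenvalues (to 4 decimals) are 1.1836 (modulus 1.1836); -3.5918 ± 3.4061i (modulus 4.95). The spectral radius is the largest modulus: r(A) ≈ 4.95. (Cross-check: r(A) ≤ ||A||_2 ≈ 6.5826; equality holds whenever A is normal, though it can also hold for some non-normal A.)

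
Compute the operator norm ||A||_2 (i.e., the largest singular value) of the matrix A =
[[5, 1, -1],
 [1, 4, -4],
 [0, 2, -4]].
||A||_2 ≈ 7.5992 (= sqrt(largest eigenvalue of A^T A))

||A||_2 = sigma_max(A) = sqrt(lambda_max(A^T A)). Form the symmetric matrix M = A^T A =
[[26, 9, -9],
 [9, 21, -25],
 [-9, -25, 33]].
Its characteristic polynomial (trace, sum of principal 2x2 minors, determinant of M give the coefficients) is
  p(λ) = det(λ I - M) = λ^3 - 80λ^2 + 1310λ - 1444.
No integer candidate from the rational root theorem (±divisors of 1444) is a root, so the roots are irrational. The cubic discriminant is Δ = 1701026928 > 0, so there are three distinct real roots. p(1) = -213 and p(2) = 864 have opposite signs, so a root lies in (1, 2); Newton's method refines it to λ ≈ 1.1871. p(21) = 47 and p(22) = -696 have opposite signs, so a root lies in (21, 22); Newton's method refines it to λ ≈ 21.0646. p(57) = -1501 and p(58) = 528 have opposite signs, so a root lies in (57, 58); Newton's method refines it to λ ≈ 57.7484. Check (Vieta): the three roots sum to 80, matching tr M = 80.
So the eigenvalues of A^T A are ≈ 1.1871, 21.0646, 57.7484 (all ≥ 0, as they must be for A^T A). The largest is λ_max ≈ 57.7484, hence ||A||_2 = sqrt(λ_max) ≈ 7.5992.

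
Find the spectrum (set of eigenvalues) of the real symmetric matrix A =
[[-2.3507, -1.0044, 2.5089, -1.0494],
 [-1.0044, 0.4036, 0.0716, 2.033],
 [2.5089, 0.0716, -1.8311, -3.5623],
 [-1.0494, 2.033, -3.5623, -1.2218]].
sigma(A) ≈ {-6, -3, 0, 4}

A is real symmetric, so its spectrum consists of real eigenvalues. Expanding the characteristic polynomial of the displayed matrix gives
  det(λ I - A) = p(λ) = λ^4 + (5)λ^3 + (-18)λ^2 + (-71.9987)λ + (0.003).
Solving p(λ) = 0 yields eigenvalues ≈ -6, -3, 0, 4. (A is shown rounded to 4 decimals, so these recover the underlying integer eigenvalues to within that precision.)
Verification: the trace of A = -5 equals the sum of eigenvalues -5, and det(A) ≈ 0.0030 matches the eigenvalue product 0.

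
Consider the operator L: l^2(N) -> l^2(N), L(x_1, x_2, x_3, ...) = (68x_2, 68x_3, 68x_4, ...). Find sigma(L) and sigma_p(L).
sigma(L) = closed disk {z in C : |z| ≤ 68}; sigma_p(L) = open disk {z in C : |z| < 68}

Note L = 68·V where V is the unit left shift (V x)_k = x_{k+1}; so sigma(L) = 68·sigma(V) and ||L|| = 68||V||. ||L x||^2 = 4624sum_{k≥2} |x_k|^2 ≤ 4624||x||^2, with equality on {x : x_1 = 0}, so ||L|| = 68. For any lambda with |lambda| < 68, set r = lambda/68 (|r| < 1); the vector x = (1, r, r^2, ...) is in l^2 and satisfies L x = 68(r, r^2, ...) = lambda x, so lambda is an eigenvalue. On the boundary |lambda| = 68 the geometric series diverges, so no l^2 eigenvector exists, but these lambda lie in the approximate point spectrum. Hence sigma(L) is the closed disk of radius 68 and sigma_p(L) is the open disk.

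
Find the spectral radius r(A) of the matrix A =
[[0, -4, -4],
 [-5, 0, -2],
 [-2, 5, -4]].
r(A) ≈ 5.5716

The eigenvalues of A are the roots of its characteristic polynomial. With M = A (coefficients from the trace, the sum of principal 2x2 minors, and det A):
  p(λ) = det(λ I - M) = λ^3 + 4λ^2 - 18λ - 164.
No integer candidate from the rational root theorem (±divisors of 164) is a root, so the roots are irrational. The cubic discriminant is Δ = -443152 < 0, so there is one real root and a complex-conjugate pair. p(5) = -29 and p(6) = 88 have opposite signs, so a root lies in (5, 6); Newton's method refines it to λ ≈ 5.283. Dividing out (λ - (5.283)) leaves approximately λ^2 + 9.283λ + 31.0427. For λ^2 + 9.283λ + 31.0427 the discriminant is -37.996. It is negative, so the remaining roots are the complex-conjugate pair λ ≈ -4.6415 ± 3.082i. Their product equals the constant term, so |λ|^2 ≈ 31.0427 and |λ| ≈ 5.5716.
Thus the eigenvalues (to 4 decimals) are 5.283 (modulus 5.283); -4.6415 ± 3.082i (modulus 5.5716). The spectral radius is the largest modulus: r(A) ≈ 5.5716. (Cross-check: r(A) ≤ ||A||_2 ≈ 7.5327; equality holds whenever A is normal, though it can also hold for some non-normal A.)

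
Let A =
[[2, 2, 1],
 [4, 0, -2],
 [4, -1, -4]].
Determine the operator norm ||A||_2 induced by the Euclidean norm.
||A||_2 ≈ 7.2115 (= sqrt(largest eigenvalue of A^T A))

||A||_2 = sigma_max(A) = sqrt(lambda_max(A^T A)). Form the symmetric matrix M = A^T A =
[[36, 0, -22],
 [0, 5, 6],
 [-22, 6, 21]].
Its characteristic polynomial (trace, sum of principal 2x2 minors, determinant of M give the coefficients) is
  p(λ) = det(λ I - M) = λ^3 - 62λ^2 + 521λ - 64.
No integer candidate from the rational root theorem (±divisors of 64) is a root, so the roots are irrational. The cubic discriminant is Δ = 453825504 > 0, so there are three distinct real roots. p(0) = -64 and p(1) = 396 have opposite signs, so a root lies in (0, 1); Newton's method refines it to λ ≈ 0.1247. p(9) = 332 and p(10) = -54 have opposite signs, so a root lies in (9, 10); Newton's method refines it to λ ≈ 9.8698. p(52) = -12 and p(53) = 2268 have opposite signs, so a root lies in (52, 53); Newton's method refines it to λ ≈ 52.0055. Check (Vieta): the three roots sum to 62, matching tr M = 62.
So the eigenvalues of A^T A are ≈ 0.1247, 9.8698, 52.0055 (all ≥ 0, as they must be for A^T A). The largest is λ_max ≈ 52.0055, hence ||A||_2 = sqrt(λ_max) ≈ 7.2115.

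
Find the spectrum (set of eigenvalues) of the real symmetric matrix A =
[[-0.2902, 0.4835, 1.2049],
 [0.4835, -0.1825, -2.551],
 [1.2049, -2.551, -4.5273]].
sigma(A) ≈ {-6, 0, 1}

A is real symmetric, so its spectrum consists of real eigenvalues. Expanding the characteristic polynomial of the displayed matrix gives
  det(λ I - A) = p(λ) = λ^3 + (5)λ^2 + (-6)λ + (0).
Solving p(λ) = 0 yields eigenvalues ≈ -6, 0, 1. (A is shown rounded to 4 decimals, so these recover the underlying integer eigenvalues to within that precision.)
Verification: the trace of A = -5 equals the sum of eigenvalues -5, and det(A) ≈ -0.0002 matches the eigenvalue product 0.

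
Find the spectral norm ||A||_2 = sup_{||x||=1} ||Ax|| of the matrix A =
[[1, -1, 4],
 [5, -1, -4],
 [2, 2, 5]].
||A||_2 ≈ 7.7584 (= sqrt(largest eigenvalue of A^T A))

||A||_2 = sigma_max(A) = sqrt(lambda_max(A^T A)). Form the symmetric matrix M = A^T A =
[[30, -2, -6],
 [-2, 6, 10],
 [-6, 10, 57]].
Its characteristic polynomial (trace, sum of principal 2x2 minors, determinant of M give the coefficients) is
  p(λ) = det(λ I - M) = λ^3 - 93λ^2 + 2092λ - 7056.
No integer candidate from the rational root theorem (±divisors of 7056) is a root, so the roots are irrational. The cubic discriminant is Δ = 1893530192 > 0, so there are three distinct real roots. p(4) = -112 and p(5) = 1204 have opposite signs, so a root lies in (4, 5); Newton's method refines it to λ ≈ 4.0806. p(28) = 560 and p(29) = -212 have opposite signs, so a root lies in (28, 29); Newton's method refines it to λ ≈ 28.7273. p(60) = -336 and p(61) = 1484 have opposite signs, so a root lies in (60, 61); Newton's method refines it to λ ≈ 60.1921. Check (Vieta): the three roots sum to 93, matching tr M = 93.
So the eigenvalues of A^T A are ≈ 4.0806, 28.7273, 60.1921 (all ≥ 0, as they must be for A^T A). The largest is λ_max ≈ 60.1921, hence ||A||_2 = sqrt(λ_max) ≈ 7.7584.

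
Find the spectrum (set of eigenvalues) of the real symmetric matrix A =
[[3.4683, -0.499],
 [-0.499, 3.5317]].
sigma(A) ≈ {3, 4}

A is real symmetric, so its spectrum consists of real eigenvalues. Expanding the characteristic polynomial of the displayed matrix gives
  det(λ I - A) = p(λ) = λ^2 + (-7)λ + (12).
Solving p(λ) = 0 yields eigenvalues ≈ 3, 4. (A is shown rounded to 4 decimals, so these recover the underlying integer eigenvalues to within that precision.)
Verification: the trace of A = 7 equals the sum of eigenvalues 7, and det(A) ≈ 12.0000 matches the eigenvalue product 12.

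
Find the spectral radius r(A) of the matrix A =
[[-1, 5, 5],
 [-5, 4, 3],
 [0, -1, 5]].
r(A) ≈ 5.1976

The eigenvalues of A are the roots of its characteristic polynomial. With M = A (coefficients from the trace, the sum of principal 2x2 minors, and det A):
  p(λ) = det(λ I - M) = λ^3 - 8λ^2 + 39λ - 127.
No integer candidate from the rational root theorem (±divisors of 127) is a root, so the roots are irrational. The cubic discriminant is Δ = -122279 < 0, so there is one real root and a complex-conjugate pair. p(5) = -7 and p(6) = 35 have opposite signs, so a root lies in (5, 6); Newton's method refines it to λ ≈ 5.1976. Dividing out (λ - (5.1976)) leaves approximately λ^2 - 2.8024λ + 24.4343. For λ^2 - 2.8024λ + 24.4343 the discriminant is -89.8838. It is negative, so the remaining roots are the complex-conjugate pair λ ≈ 1.4012 ± 4.7404i. Their product equals the constant term, so |λ|^2 ≈ 24.4343 and |λ| ≈ 4.9431.
Thus the eigenvalues (to 4 decimals) are 5.1976 (modulus 5.1976); 1.4012 ± 4.7404i (modulus 4.9431). The spectral radius is the largest modulus: r(A) ≈ 5.1976. (Cross-check: r(A) ≤ ||A||_2 ≈ 9.8645; equality holds whenever A is normal, though it can also hold for some non-normal A.)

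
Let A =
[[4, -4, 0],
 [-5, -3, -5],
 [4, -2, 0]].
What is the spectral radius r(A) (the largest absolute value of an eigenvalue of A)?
r(A) = (2 + sqrt(164))/2 ≈ 7.4031

The eigenvalues of A are the roots of its characteristic polynomial. With M = A (coefficients from the trace, the sum of principal 2x2 minors, and det A):
  p(λ) = det(λ I - M) = λ^3 - λ^2 - 42λ - 40.
By the rational root theorem any rational root is an integer divisor of 40. Testing λ = -1: p(-1) = -1 - 1 + 42 - 40 = 0, so λ = -1 is a root. Dividing out (λ + 1) leaves p(λ) = (λ + 1)(λ^2 - 2λ - 40). For λ^2 - 2λ - 40 the discriminant is 164. It is nonnegative but not a perfect square, so the roots are real and irrational: λ = (2 ± sqrt(164))/2 ≈ 7.4031, -5.4031.
Thus the eigenvalues (to 4 decimals) are 7.4031 (modulus 7.4031); -5.4031 (modulus 5.4031); -1 (modulus 1). The spectral radius is the largest modulus: r(A) = (2 + sqrt(164))/2 ≈ 7.4031. (Cross-check: r(A) ≤ ||A||_2 ≈ 8.408; equality holds whenever A is normal, though it can also hold for some non-normal A.)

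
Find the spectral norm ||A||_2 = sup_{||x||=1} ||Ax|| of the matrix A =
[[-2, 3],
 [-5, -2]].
||A||_2 = sqrt((42 + sqrt(320))/2) ≈ 5.4721 (= sqrt(largest eigenvalue of A^T A))

||A||_2 = sigma_max(A) = sqrt(lambda_max(A^T A)). Form the symmetric matrix M = A^T A =
[[29, 4],
 [4, 13]].
Its characteristic polynomial (trace, determinant of M give the coefficients) is
  p(λ) = det(λ I - M) = λ^2 - 42λ + 361.
For λ^2 - 42λ + 361 the discriminant is 320. It is nonnegative but not a perfect square, so the roots are real and irrational: λ = (42 ± sqrt(320))/2 ≈ 29.9443, 12.0557.
So the eigenvalues of A^T A are ≈ 12.0557, 29.9443 (all ≥ 0, as they must be for A^T A). The largest is λ_max = (42 + sqrt(320))/2 ≈ 29.9443, hence ||A||_2 = sqrt(λ_max) = sqrt((42 + sqrt(320))/2) ≈ 5.4721.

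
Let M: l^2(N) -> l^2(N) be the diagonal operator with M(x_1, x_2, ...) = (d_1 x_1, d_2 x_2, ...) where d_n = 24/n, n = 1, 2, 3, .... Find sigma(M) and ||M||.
sigma(M) = {24/n : n ≥ 1} ∪ {0}; ||M|| = 24

A bounded diagonal operator on l^2 with diagonal entries d_n has spectrum equal to the closure of {d_n : n ≥ 1}: every d_n is an eigenvalue (with eigenvector e_n), so {d_n} ⊂ sigma(M); the spectrum is closed, so its closure is too; and for lambda not in the closure, (M - lambda I) has bounded inverse (the diagonal entries 1/(d_n - lambda) are bounded). For our sequence d_n = 24/n, n = 1, 2, 3, ...:
  - {d_n} = {24/n : n ≥ 1}; the only limit point is 0
  - closure = {24/n : n ≥ 1} ∪ {0}
For the norm: a diagonal operator has ||M|| = sup_n |d_n|. Here d_n = 24/n is positive and decreasing, so sup_n |d_n| = d_1 = 24. So ||M|| = 24.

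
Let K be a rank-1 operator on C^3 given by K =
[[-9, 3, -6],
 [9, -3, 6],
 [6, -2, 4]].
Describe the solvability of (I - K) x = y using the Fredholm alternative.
(I - K) is invertible (det(I - K) = 9 ≠ 0), so for every y in C^3 the equation (I - K) x = y has a unique solution.

K has rank 1, so it is an outer product K = u v^T: every row of K is a multiple of one row vector. Reading off the entries, u = (-3, 3, 2) and v = (3, -1, 2) (row i of K equals u_i·v^T). A rank-one matrix u v^T satisfies K u = u (v·u) and kills the (2)-dimensional subspace v^⊥, so its characteristic polynomial is lambda^2 (lambda - v·u) with v·u = tr K = -8. Hence the eigenvalues of I - K are 1 (multiplicity 2) and 1 - (-8) = 9, so det(I - K) = 9. (Direct check: I - K =
[[10, -3, 6],
 [-9, 4, -6],
 [-6, 2, -3]]
has determinant 9.) The finite-dimensional Fredholm alternative says: either (I - K) is invertible, or ker(I - K) ≠ {0} and then range(I - K) = ker((I - K)^*)^⊥, with dim ker(I - K) = dim ker((I - K)^*). Since det(I - K) ≠ 0, 1 is not an eigenvalue of K and ker(I - K) = {0}, so we are in the first case: for every y there is a unique x = (I - K)^(-1) y. Explicitly, by the Sherman–Morrison formula, (I - u v^T)^(-1) = I + u v^T/(1 - v·u), i.e. (I - K)^(-1) = I + K/(9).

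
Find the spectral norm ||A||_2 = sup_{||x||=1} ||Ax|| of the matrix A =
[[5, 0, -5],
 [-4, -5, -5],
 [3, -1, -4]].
||A||_2 ≈ 9.1213 (= sqrt(largest eigenvalue of A^T A))

||A||_2 = sigma_max(A) = sqrt(lambda_max(A^T A)). Form the symmetric matrix M = A^T A =
[[50, 17, -17],
 [17, 26, 29],
 [-17, 29, 66]].
Its characteristic polynomial (trace, sum of principal 2x2 minors, determinant of M give the coefficients) is
  p(λ) = det(λ I - M) = λ^3 - 142λ^2 + 4897λ - 400.
No integer candidate from the rational root theorem (±divisors of 400) is a root, so the roots are irrational. The cubic discriminant is Δ = 14233942784 > 0, so there are three distinct real roots. p(0) = -400 and p(1) = 4356 have opposite signs, so a root lies in (0, 1); Newton's method refines it to λ ≈ 0.0819. p(58) = 1050 and p(59) = -400 have opposite signs, so a root lies in (58, 59); Newton's method refines it to λ ≈ 58.7194. p(83) = -400 and p(84) = 1700 have opposite signs, so a root lies in (83, 84); Newton's method refines it to λ ≈ 83.1987. Check (Vieta): the three roots sum to 142, matching tr M = 142.
So the eigenvalues of A^T A are ≈ 0.0819, 58.7194, 83.1987 (all ≥ 0, as they must be for A^T A). The largest is λ_max ≈ 83.1987, hence ||A||_2 = sqrt(λ_max) ≈ 9.1213.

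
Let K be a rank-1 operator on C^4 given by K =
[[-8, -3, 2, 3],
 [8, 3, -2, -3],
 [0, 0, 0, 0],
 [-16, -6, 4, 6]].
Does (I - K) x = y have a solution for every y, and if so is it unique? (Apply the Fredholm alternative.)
(I - K) is singular (det(I - K) = 0, i.e. 1 ∈ sigma(K)). (I - K) x = y is solvable iff y ⊥ ker((I - K)^*) = span{(-8, -3, 2, 3)}, i.e. iff -8y_1 - 3y_2 + 2y_3 + 3y_4 = 0. When solvable, the solutions are x = y + c·(1, -1, 0, 2), c arbitrary (ker(I - K) = span{(1, -1, 0, 2)}, dimension 1).

K has rank 1, so it is an outer product K = u v^T: every row of K is a multiple of one row vector. Reading off the entries, u = (1, -1, 0, 2) and v = (-8, -3, 2, 3) (row i of K equals u_i·v^T). A rank-one matrix u v^T satisfies K u = u (v·u) and kills the (3)-dimensional subspace v^⊥, so its characteristic polynomial is lambda^3 (lambda - v·u) with v·u = tr K = 1. Hence the eigenvalues of I - K are 1 (multiplicity 3) and 1 - (1) = 0, so det(I - K) = 0. (Direct check: I - K =
[[9, 3, -2, -3],
 [-8, -2, 2, 3],
 [0, 0, 1, 0],
 [16, 6, -4, -5]]
has determinant 0.) So 1 is an eigenvalue of K and (I - K) is not invertible. The finite-dimensional Fredholm alternative says: either (I - K) is invertible, or ker(I - K) ≠ {0} and then range(I - K) = ker((I - K)^*)^⊥, with dim ker(I - K) = dim ker((I - K)^*). We are in the second case, so we need both kernels. Kernel of I - K: (I - K) u = u - u (v·u) = u - u = 0, so ker(I - K) = span{u} = span{(1, -1, 0, 2)} (it is exactly 1-dimensional because rank(I - K) = 3). Kernel of the adjoint: K is real, so (I - K)^* = I - K^T = I - v u^T, and (I - v u^T) v = v - v (u·v) = 0; hence ker((I - K)^*) = span{v} = span{(-8, -3, 2, 3)}. Therefore (I - K) x = y is solvable iff <y, v> = 0, i.e. iff -8y_1 - 3y_2 + 2y_3 + 3y_4 = 0. When this holds, K y = u (v·y) = 0, so (I - K) y = y and x = y is a particular solution; the full solution set is the line x = y + c·u = y + c·(1, -1, 0, 2), c ∈ C.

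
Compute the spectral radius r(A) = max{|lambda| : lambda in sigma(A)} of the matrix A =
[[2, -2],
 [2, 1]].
r(A) = sqrt(6) ≈ 2.4495

The eigenvalues of A are the roots of its characteristic polynomial. With M = A (coefficients from the trace and determinant):
  p(λ) = det(λ I - M) = λ^2 - 3λ + 6.
For λ^2 - 3λ + 6 the discriminant is -15. It is negative, so the roots are the complex-conjugate pair λ = 3/2 ± (sqrt(15)/2) i ≈ 1.5 ± 1.9365i. For a conjugate pair the product of the roots equals the constant term, so |λ|^2 = 6 and |λ| = sqrt(6) ≈ 2.4495.
Thus the eigenvalues (to 4 decimals) are 1.5 ± 1.9365i (modulus 2.4495). The spectral radius is the largest modulus: r(A) = sqrt(6) ≈ 2.4495. (Cross-check: r(A) ≤ ||A||_2 ≈ 3; equality holds whenever A is normal, though it can also hold for some non-normal A.)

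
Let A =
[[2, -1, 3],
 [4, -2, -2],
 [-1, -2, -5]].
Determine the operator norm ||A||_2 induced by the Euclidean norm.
||A||_2 ≈ 6.4579 (= sqrt(largest eigenvalue of A^T A))

||A||_2 = sigma_max(A) = sqrt(lambda_max(A^T A)). Form the symmetric matrix M = A^T A =
[[21, -8, 3],
 [-8, 9, 11],
 [3, 11, 38]].
Its characteristic polynomial (trace, sum of principal 2x2 minors, determinant of M give the coefficients) is
  p(λ) = det(λ I - M) = λ^3 - 68λ^2 + 1135λ - 1600.
No integer candidate from the rational root theorem (±divisors of 1600) is a root, so the roots are irrational. The cubic discriminant is Δ = 249510100 > 0, so there are three distinct real roots. p(1) = -532 and p(2) = 406 have opposite signs, so a root lies in (1, 2); Newton's method refines it to λ ≈ 1.5504. p(24) = 296 and p(25) = -100 have opposite signs, so a root lies in (24, 25); Newton's method refines it to λ ≈ 24.7447. p(41) = -452 and p(42) = 206 have opposite signs, so a root lies in (41, 42); Newton's method refines it to λ ≈ 41.7049. Check (Vieta): the three roots sum to 68, matching tr M = 68.
So the eigenvalues of A^T A are ≈ 1.5504, 24.7447, 41.7049 (all ≥ 0, as they must be for A^T A). The largest is λ_max ≈ 41.7049, hence ||A||_2 = sqrt(λ_max) ≈ 6.4579.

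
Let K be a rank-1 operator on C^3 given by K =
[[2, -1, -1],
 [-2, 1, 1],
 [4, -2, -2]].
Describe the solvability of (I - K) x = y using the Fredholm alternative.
(I - K) is singular (det(I - K) = 0, i.e. 1 ∈ sigma(K)). (I - K) x = y is solvable iff y ⊥ ker((I - K)^*) = span{(2, -1, -1)}, i.e. iff 2y_1 - y_2 - y_3 = 0. When solvable, the solutions are x = y + c·(1, -1, 2), c arbitrary (ker(I - K) = span{(1, -1, 2)}, dimension 1).

K has rank 1, so it is an outer product K = u v^T: every row of K is a multiple of one row vector. Reading off the entries, u = (1, -1, 2) and v = (2, -1, -1) (row i of K equals u_i·v^T). A rank-one matrix u v^T satisfies K u = u (v·u) and kills the (2)-dimensional subspace v^⊥, so its characteristic polynomial is lambda^2 (lambda - v·u) with v·u = tr K = 1. Hence the eigenvalues of I - K are 1 (multiplicity 2) and 1 - (1) = 0, so det(I - K) = 0. (Direct check: I - K =
[[-1, 1, 1],
 [2, 0, -1],
 [-4, 2, 3]]
has determinant 0.) So 1 is an eigenvalue of K and (I - K) is not invertible. The finite-dimensional Fredholm alternative says: either (I - K) is invertible, or ker(I - K) ≠ {0} and then range(I - K) = ker((I - K)^*)^⊥, with dim ker(I - K) = dim ker((I - K)^*). We are in the second case, so we need both kernels. Kernel of I - K: (I - K) u = u - u (v·u) = u - u = 0, so ker(I - K) = span{u} = span{(1, -1, 2)} (it is exactly 1-dimensional because rank(I - K) = 2). Kernel of the adjoint: K is real, so (I - K)^* = I - K^T = I - v u^T, and (I - v u^T) v = v - v (u·v) = 0; hence ker((I - K)^*) = span{v} = span{(2, -1, -1)}. Therefore (I - K) x = y is solvable iff <y, v> = 0, i.e. iff 2y_1 - y_2 - y_3 = 0. When this holds, K y = u (v·y) = 0, so (I - K) y = y and x = y is a particular solution; the full solution set is the line x = y + c·u = y + c·(1, -1, 2), c ∈ C.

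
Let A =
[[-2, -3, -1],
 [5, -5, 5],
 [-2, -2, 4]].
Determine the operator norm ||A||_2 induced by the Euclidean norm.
||A||_2 ≈ 9.0534 (= sqrt(largest eigenvalue of A^T A))

||A||_2 = sigma_max(A) = sqrt(lambda_max(A^T A)). Form the symmetric matrix M = A^T A =
[[33, -15, 19],
 [-15, 38, -30],
 [19, -30, 42]].
Its characteristic polynomial (trace, sum of principal 2x2 minors, determinant of M give the coefficients) is
  p(λ) = det(λ I - M) = λ^3 - 113λ^2 + 2750λ - 16900.
No integer candidate from the rational root theorem (±divisors of 16900) is a root, so the roots are irrational. The cubic discriminant is Δ = 2656905300 > 0, so there are three distinct real roots. p(9) = -574 and p(10) = 300 have opposite signs, so a root lies in (9, 10); Newton's method refines it to λ ≈ 9.6344. p(21) = 278 and p(22) = -444 have opposite signs, so a root lies in (21, 22); Newton's method refines it to λ ≈ 21.4012. p(81) = -4102 and p(82) = 156 have opposite signs, so a root lies in (81, 82); Newton's method refines it to λ ≈ 81.9644. Check (Vieta): the three roots sum to 113, matching tr M = 113.
So the eigenvalues of A^T A are ≈ 9.6344, 21.4012, 81.9644 (all ≥ 0, as they must be for A^T A). The largest is λ_max ≈ 81.9644, hence ||A||_2 = sqrt(λ_max) ≈ 9.0534.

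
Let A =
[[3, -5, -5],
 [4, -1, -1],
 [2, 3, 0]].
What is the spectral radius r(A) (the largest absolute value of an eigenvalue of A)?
r(A) ≈ 5.9187

The eigenvalues of A are the roots of its characteristic polynomial. With M = A (coefficients from the trace, the sum of principal 2x2 minors, and det A):
  p(λ) = det(λ I - M) = λ^3 - 2λ^2 + 30λ + 51.
No integer candidate from the rational root theorem (±divisors of 51) is a root, so the roots are irrational. The cubic discriminant is Δ = -228075 < 0, so there is one real root and a complex-conjugate pair. p(-2) = -25 and p(-1) = 18 have opposite signs, so a root lies in (-2, -1); Newton's method refines it to λ ≈ -1.4558. Dividing out (λ - (-1.4558)) leaves approximately λ^2 - 3.4558λ + 35.0312. For λ^2 - 3.4558λ + 35.0312 the discriminant is -128.1818. It is negative, so the remaining roots are the complex-conjugate pair λ ≈ 1.7279 ± 5.6609i. Their product equals the constant term, so |λ|^2 ≈ 35.0312 and |λ| ≈ 5.9187.
Thus the eigenvalues (to 4 decimals) are -1.4558 (modulus 1.4558); 1.7279 ± 5.6609i (modulus 5.9187). The spectral radius is the largest modulus: r(A) ≈ 5.9187. (Cross-check: r(A) ≤ ||A||_2 ≈ 8.3235; equality holds whenever A is normal, though it can also hold for some non-normal A.)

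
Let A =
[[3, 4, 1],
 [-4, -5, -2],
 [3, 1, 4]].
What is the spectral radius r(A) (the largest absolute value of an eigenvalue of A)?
r(A) ≈ 3.8678

The eigenvalues of A are the roots of its characteristic polynomial. With M = A (coefficients from the trace, the sum of principal 2x2 minors, and det A):
  p(λ) = det(λ I - M) = λ^3 - 2λ^2 - 8λ + 3.
No integer candidate from the rational root theorem (±divisors of 3) is a root, so the roots are irrational. The cubic discriminant is Δ = 3021 > 0, so there are three distinct real roots. p(-3) = -18 and p(-2) = 3 have opposite signs, so a root lies in (-3, -2); Newton's method refines it to λ ≈ -2.2176. p(0) = 3 and p(1) = -6 have opposite signs, so a root lies in (0, 1); Newton's method refines it to λ ≈ 0.3498. p(3) = -12 and p(4) = 3 have opposite signs, so a root lies in (3, 4); Newton's method refines it to λ ≈ 3.8678. Check (Vieta): the three roots sum to 2, matching tr M = 2.
Thus the eigenvalues (to 4 decimals) are -2.2176 (modulus 2.2176); 0.3498 (modulus 0.3498); 3.8678 (modulus 3.8678). The spectral radius is the largest modulus: r(A) ≈ 3.8678. (Cross-check: r(A) ≤ ||A||_2 ≈ 9.2737; equality holds whenever A is normal, though it can also hold for some non-normal A.)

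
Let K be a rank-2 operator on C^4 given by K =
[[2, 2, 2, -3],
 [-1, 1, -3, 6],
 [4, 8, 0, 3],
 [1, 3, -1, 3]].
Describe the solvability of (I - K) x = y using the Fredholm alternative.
(I - K) is invertible (det(I - K) = 12 ≠ 0), so for every y in C^4 the equation (I - K) x = y has a unique solution.

K has rank 2 and factors as K = U V^T = u1 v1^T + u2 v2^T with u1 = (1, -1, 1, 0), v1 = (2, 2, 2, -3), u2 = (0, 1, 2, 1), v2 = (1, 3, -1, 3) (multiplying out reproduces the displayed K). The nonzero eigenvalues of U V^T coincide with those of the 2 x 2 matrix G = V^T U = [[v1·u1, v1·u2], [v2·u1, v2·u2]] = [[2, 3], [-3, 4]], and by the Sylvester determinant identity det(I_4 - U V^T) = det(I_2 - V^T U) = det([[-1, -3], [3, -3]]) = (-1)(-3) - (-3)(3) = 12. (Direct check: I - K =
[[-1, -2, -2, 3],
 [1, 0, 3, -6],
 [-4, -8, 1, -3],
 [-1, -3, 1, -2]]
has determinant 12.) The finite-dimensional Fredholm alternative says: either (I - K) is invertible, or ker(I - K) ≠ {0} and then range(I - K) = ker((I - K)^*)^⊥, with dim ker(I - K) = dim ker((I - K)^*). Since det(I - K) ≠ 0, 1 is not an eigenvalue of K and ker(I - K) = {0}, so we are in the first case: for every y there is a unique x = (I - K)^(-1) y. (Explicitly, by the Woodbury identity, (I - U V^T)^(-1) = I + U (I_2 - G)^(-1) V^T.)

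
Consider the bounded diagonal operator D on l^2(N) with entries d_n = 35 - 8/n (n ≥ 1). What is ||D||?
||D|| = 35

For a diagonal operator on l^2 with entries d_n, ||D|| = sup_n |d_n|. Here d_1 = 27, d_2 = 31, ..., and d_n = 35 - 8/n increases monotonically toward 35. All terms lie in [27, 35), so |d_n| = d_n and the supremum is the limit 35, which is not attained by any individual d_n. Hence ||D|| = 35.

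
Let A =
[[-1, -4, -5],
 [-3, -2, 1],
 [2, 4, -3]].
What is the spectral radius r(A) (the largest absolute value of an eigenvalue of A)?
r(A) ≈ 5.131

The eigenvalues of A are the roots of its characteristic polynomial. With M = A (coefficients from the trace, the sum of principal 2x2 minors, and det A):
  p(λ) = det(λ I - M) = λ^3 + 6λ^2 + 5λ - 66.
No integer candidate from the rational root theorem (±divisors of 66) is a root, so the roots are irrational. The cubic discriminant is Δ = -95828 < 0, so there is one real root and a complex-conjugate pair. p(2) = -24 and p(3) = 30 have opposite signs, so a root lies in (2, 3); Newton's method refines it to λ ≈ 2.507. Dividing out (λ - (2.507)) leaves approximately λ^2 + 8.507λ + 26.3267. For λ^2 + 8.507λ + 26.3267 the discriminant is -32.9382. It is negative, so the remaining roots are the complex-conjugate pair λ ≈ -4.2535 ± 2.8696i. Their product equals the constant term, so |λ|^2 ≈ 26.3267 and |λ| ≈ 5.131.
Thus the eigenvalues (to 4 decimals) are 2.507 (modulus 2.507); -4.2535 ± 2.8696i (modulus 5.131). The spectral radius is the largest modulus: r(A) ≈ 5.131. (Cross-check: r(A) ≤ ||A||_2 ≈ 6.8602; equality holds whenever A is normal, though it can also hold for some non-normal A.)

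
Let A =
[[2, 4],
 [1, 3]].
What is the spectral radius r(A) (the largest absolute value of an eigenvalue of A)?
r(A) = (5 + sqrt(17))/2 ≈ 4.5616

The eigenvalues of A are the roots of its characteristic polynomial. With M = A (coefficients from the trace and determinant):
  p(λ) = det(λ I - M) = λ^2 - 5λ + 2.
For λ^2 - 5λ + 2 the discriminant is 17. It is nonnegative but not a perfect square, so the roots are real and irrational: λ = (5 ± sqrt(17))/2 ≈ 4.5616, 0.4384.
Thus the eigenvalues (to 4 decimals) are 4.5616 (modulus 4.5616); 0.4384 (modulus 0.4384). The spectral radius is the largest modulus: r(A) = (5 + sqrt(17))/2 ≈ 4.5616. (Cross-check: r(A) ≤ ||A||_2 ≈ 5.465; equality holds whenever A is normal, though it can also hold for some non-normal A.)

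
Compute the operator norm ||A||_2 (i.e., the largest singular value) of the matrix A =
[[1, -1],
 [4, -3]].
||A||_2 = sqrt((27 + sqrt(725))/2) ≈ 5.1926 (= sqrt(largest eigenvalue of A^T A))

||A||_2 = sigma_max(A) = sqrt(lambda_max(A^T A)). Form the symmetric matrix M = A^T A =
[[17, -13],
 [-13, 10]].
Its characteristic polynomial (trace, determinant of M give the coefficients) is
  p(λ) = det(λ I - M) = λ^2 - 27λ + 1.
For λ^2 - 27λ + 1 the discriminant is 725. It is nonnegative but not a perfect square, so the roots are real and irrational: λ = (27 ± sqrt(725))/2 ≈ 26.9629, 0.0371.
So the eigenvalues of A^T A are ≈ 0.0371, 26.9629 (all ≥ 0, as they must be for A^T A). The largest is λ_max = (27 + sqrt(725))/2 ≈ 26.9629, hence ||A||_2 = sqrt(λ_max) = sqrt((27 + sqrt(725))/2) ≈ 5.1926.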